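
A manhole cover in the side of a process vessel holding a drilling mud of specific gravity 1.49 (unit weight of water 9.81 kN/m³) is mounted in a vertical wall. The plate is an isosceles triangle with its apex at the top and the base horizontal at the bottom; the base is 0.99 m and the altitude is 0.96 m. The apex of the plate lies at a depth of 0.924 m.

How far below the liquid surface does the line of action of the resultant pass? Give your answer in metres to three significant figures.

γ = 1.49 × 9.81 = 14.6169 kN/m³.
With the apex up, the centroid sits 2h/3 = 2 × 0.96/3 = 0.64 m below the apex, so the centroid depth is h_c = 0.924 + 0.64 = 1.564 m.
A = ½ × 0.99 × 0.96 = 0.4752 m².
Resultant F = γ·h_c·A = 14.6169 × 1.564 × 0.4752 = 10.8635 kN.
I_c = b·h³/36 = 0.99 × 0.96³/36 = 0.0243302 m⁴.
Centre of pressure: y_p = y_c + I_c/(y_c·A) = 1.564 + 0.0243302/(1.564 × 0.4752) = 1.564 + 0.0327365 = 1.59674 m along the plane.

h_p = 1.60 m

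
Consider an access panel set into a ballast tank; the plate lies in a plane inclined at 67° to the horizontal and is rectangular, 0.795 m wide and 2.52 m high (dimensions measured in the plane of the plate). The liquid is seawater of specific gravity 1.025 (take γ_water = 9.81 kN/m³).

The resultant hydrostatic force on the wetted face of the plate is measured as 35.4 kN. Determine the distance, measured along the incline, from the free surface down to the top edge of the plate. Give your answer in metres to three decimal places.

y_top ≈ 0.649 m

γ = 1.025 × 9.81 = 10.05525 kN/m³.
A = 0.795 × 2.52 = 2.0034 m².
From F = γ·h_c·A, the centroid depth is h_c = 35.4/(10.05525 × 2.0034) = 1.75729 m.
Let θ = 67° be the plate's angle to the horizontal; measure y along the incline from where the plane meets the free surface. Vertical depth h = y·sinθ with sinθ = 0.920505.
Along the incline, y_c = h_c/sinθ = 1.75729/0.920505 = 1.90905 m.
The centroid lies 2.52/2 = 1.26 m below the top edge, so the top edge sits at y_top = 1.90905 − 1.26 = 0.64905 m along the incline.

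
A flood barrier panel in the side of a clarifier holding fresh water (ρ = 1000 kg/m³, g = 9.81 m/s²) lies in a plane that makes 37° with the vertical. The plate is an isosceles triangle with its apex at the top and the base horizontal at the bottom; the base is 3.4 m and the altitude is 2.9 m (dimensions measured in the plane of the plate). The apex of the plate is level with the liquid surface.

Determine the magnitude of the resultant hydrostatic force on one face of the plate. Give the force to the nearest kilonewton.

F ≈ 75 kN

γ = ρg = 1000 × 9.81 = 9810 N/m³ = 9.81 kN/m³.
The plate makes 37° with the vertical, i.e. θ = 90° − 37° = 53° to the horizontal. Measuring y along the incline from the free-surface line, vertical depth h = y·sinθ with sinθ = 0.798636.
With the apex up, the centroid sits 2h/3 = 2 × 2.9/3 = 1.93333 m below the apex, so y_c = 1.93333 m and h_c = 1.93333 × 0.798636 = 1.54403 m.
A = ½ × 3.4 × 2.9 = 4.93 m².
Resultant F = γ·h_c·A = 9.81 × 1.54403 × 4.93 = 74.6744 kN.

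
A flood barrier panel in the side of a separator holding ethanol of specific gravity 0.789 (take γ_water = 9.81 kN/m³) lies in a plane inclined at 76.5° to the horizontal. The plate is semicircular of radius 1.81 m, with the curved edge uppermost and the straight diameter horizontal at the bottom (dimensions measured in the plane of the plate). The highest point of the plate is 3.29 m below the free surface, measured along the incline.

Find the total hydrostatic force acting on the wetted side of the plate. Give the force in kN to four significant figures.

F ≈ 167.8 kN

γ = 0.789 × 9.81 = 7.74009 kN/m³.
Let θ = 76.5° be the plate's angle to the horizontal; measure y along the incline from where the plane meets the free surface. Vertical depth h = y·sinθ with sinθ = 0.972370.
The centroid lies 4r/(3π) = 0.768188 m above the diameter, so r − 4r/(3π) = 1.81 − 0.768188 = 1.04181 m below the topmost point, so y_c = 3.29 + 1.04181 = 4.33181 m and h_c = 4.33181 × 0.972370 = 4.21212 m.
A = πr²/2 = π × 1.81²/2 = 5.14609 m².
Resultant F = γ·h_c·A = 7.74009 × 4.21212 × 5.14609 = 167.774 kN.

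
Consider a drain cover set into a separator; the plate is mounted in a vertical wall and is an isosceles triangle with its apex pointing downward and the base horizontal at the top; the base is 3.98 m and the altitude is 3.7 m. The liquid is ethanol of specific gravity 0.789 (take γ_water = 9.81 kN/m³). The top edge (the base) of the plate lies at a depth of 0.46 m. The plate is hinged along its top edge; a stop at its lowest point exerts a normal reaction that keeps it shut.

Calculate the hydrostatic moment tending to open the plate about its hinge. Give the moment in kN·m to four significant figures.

γ = 0.789 × 9.81 = 7.74009 kN/m³.
With the apex down, the centroid sits h/3 = 3.7/3 = 1.23333 m below the base (the top edge), so the centroid depth is h_c = 0.46 + 1.23333 = 1.69333 m.
A = ½ × 3.98 × 3.7 = 7.363 m².
Resultant F = γ·h_c·A = 7.74009 × 1.69333 × 7.363 = 96.5034 kN.
I_c = b·h³/36 = 3.98 × 3.7³/36 = 5.59997 m⁴.
Centre of pressure: y_p = y_c + I_c/(y_c·A) = 1.69333 + 5.59997/(1.69333 × 7.363) = 1.69333 + 0.449148 = 2.14248 m along the plane.
The resultant acts 1.23333 + 0.449148 = 1.68248 m (along the plate) below the hinge at the top edge, so the moment about the hinge is M = F × 1.68248 = 96.5034 × 1.68248 = 162.365 kN·m.

M ≈ 162.4 kN·m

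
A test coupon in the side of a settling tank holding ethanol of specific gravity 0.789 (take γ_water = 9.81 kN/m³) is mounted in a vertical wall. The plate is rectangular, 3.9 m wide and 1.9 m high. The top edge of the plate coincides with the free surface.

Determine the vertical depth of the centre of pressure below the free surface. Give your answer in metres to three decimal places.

h_p = 1.267 m

γ = 0.789 × 9.81 = 7.74009 kN/m³.
The centroid lies 1.9/2 = 0.95 m below the top edge, so the centroid depth is h_c = 0.95 m.
A = 3.9 × 1.9 = 7.41 m².
Resultant F = γ·h_c·A = 7.74009 × 0.95 × 7.41 = 54.4864 kN.
I_c = b·h³/12 = 3.9 × 1.9³/12 = 2.22917 m⁴.
Centre of pressure: y_p = y_c + I_c/(y_c·A) = 0.95 + 2.22917/(0.95 × 7.41) = 0.95 + 0.316666 = 1.26667 m along the plane.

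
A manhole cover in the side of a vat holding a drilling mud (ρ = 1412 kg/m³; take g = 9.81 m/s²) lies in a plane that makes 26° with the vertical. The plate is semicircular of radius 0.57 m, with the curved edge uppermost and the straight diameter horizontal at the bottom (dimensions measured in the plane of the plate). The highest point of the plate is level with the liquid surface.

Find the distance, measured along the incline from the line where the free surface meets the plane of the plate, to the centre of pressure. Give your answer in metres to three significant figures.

γ = ρg = 1412 × 9.81 / 1000 = 13.85172 kN/m³.
The plate makes 26° with the vertical, i.e. θ = 90° − 26° = 64° to the horizontal. Measuring y along the incline from the free-surface line, vertical depth h = y·sinθ with sinθ = 0.898794.
The centroid lies 4r/(3π) = 0.241916 m above the diameter, so r − 4r/(3π) = 0.57 − 0.241916 = 0.328084 m below the topmost point, so y_c = 0.328084 m and h_c = 0.328084 × 0.898794 = 0.29488 m.
A = πr²/2 = π × 0.57²/2 = 0.510352 m².
Resultant F = γ·h_c·A = 13.85172 × 0.29488 × 0.510352 = 2.08458 kN.
I_c = (π/8 − 8/(9π))·r⁴ = 0.109757 × 0.57⁴ = 0.011586 m⁴.
Centre of pressure: y_p = y_c + I_c/(y_c·A) = 0.328084 + 0.011586/(0.328084 × 0.510352) = 0.328084 + 0.0691956 = 0.39728 m along the plane.

y_p = 0.397 m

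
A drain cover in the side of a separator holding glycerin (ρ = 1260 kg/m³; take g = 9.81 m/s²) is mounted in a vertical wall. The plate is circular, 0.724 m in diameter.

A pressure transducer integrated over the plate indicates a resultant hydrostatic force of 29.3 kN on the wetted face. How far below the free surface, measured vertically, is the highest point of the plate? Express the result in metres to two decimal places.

γ = ρg = 1260 × 9.81 / 1000 = 12.3606 kN/m³.
A = π(0.362)² = 0.411687 m².
From F = γ·h_c·A, the centroid depth is h_c = 29.3/(12.3606 × 0.411687) = 5.75786 m.
The centroid is at the centre, 0.362 m below the top of the plate, so the highest point sits at h_top = 5.75786 − 0.362 = 5.39586 m below the surface.

d_top ≈ 5.40 m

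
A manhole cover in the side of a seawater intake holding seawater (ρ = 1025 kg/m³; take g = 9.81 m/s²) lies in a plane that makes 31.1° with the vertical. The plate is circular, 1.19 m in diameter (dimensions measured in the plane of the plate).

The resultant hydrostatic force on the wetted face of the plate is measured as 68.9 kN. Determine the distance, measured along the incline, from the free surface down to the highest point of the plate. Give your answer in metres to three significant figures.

y_top ≈ 6.60 m

γ = ρg = 1025 × 9.81 / 1000 = 10.05525 kN/m³.
A = π(0.595)² = 1.1122 m².
From F = γ·h_c·A, the centroid depth is h_c = 68.9/(10.05525 × 1.1122) = 6.16089 m.
The plate makes 31.1° with the vertical, i.e. θ = 90° − 31.1° = 58.9° to the horizontal. Measuring y along the incline from the free-surface line, vertical depth h = y·sinθ with sinθ = 0.856267.
Along the incline, y_c = h_c/sinθ = 6.16089/0.856267 = 7.19506 m.
The centroid is at the centre, 0.595 m below the top of the plate, so the highest point sits at y_top = 7.19506 − 0.595 = 6.60006 m along the incline.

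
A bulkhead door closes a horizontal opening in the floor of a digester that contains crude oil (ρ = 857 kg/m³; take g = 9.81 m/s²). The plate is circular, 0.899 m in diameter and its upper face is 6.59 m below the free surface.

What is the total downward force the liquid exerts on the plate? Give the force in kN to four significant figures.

γ = ρg = 857 × 9.81 / 1000 = 8.40717 kN/m³.
The plate is horizontal, so pressure is uniform at p = γ·h = 8.40717 × 6.59 = 55.4033 kN/m².
A = π(0.4495)² = 0.63476 m².
F = p·A = 55.4033 × 0.63476 = 35.1678 kN.

F ≈ 35.17 kN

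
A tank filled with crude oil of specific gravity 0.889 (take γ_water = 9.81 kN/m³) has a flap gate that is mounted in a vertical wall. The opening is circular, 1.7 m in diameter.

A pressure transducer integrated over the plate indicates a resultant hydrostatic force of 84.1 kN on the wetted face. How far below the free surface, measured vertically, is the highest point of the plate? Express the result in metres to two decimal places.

d_top ≈ 3.40 m

γ = 0.889 × 9.81 = 8.72109 kN/m³.
A = π(0.85)² = 2.2698 m².
From F = γ·h_c·A, the centroid depth is h_c = 84.1/(8.72109 × 2.2698) = 4.24852 m.
The centroid is at the centre, 0.85 m below the top of the plate, so the highest point sits at h_top = 4.24852 − 0.85 = 3.39852 m below the surface.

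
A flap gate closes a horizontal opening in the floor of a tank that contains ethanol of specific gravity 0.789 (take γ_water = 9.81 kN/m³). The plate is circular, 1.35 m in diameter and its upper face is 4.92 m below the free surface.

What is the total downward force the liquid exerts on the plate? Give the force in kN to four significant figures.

F ≈ 54.51 kN

γ = 0.789 × 9.81 = 7.74009 kN/m³.
The plate is horizontal, so pressure is uniform at p = γ·h = 7.74009 × 4.92 = 38.0812 kN/m².
A = π(0.675)² = 1.43139 m².
F = p·A = 38.0812 × 1.43139 = 54.509 kN.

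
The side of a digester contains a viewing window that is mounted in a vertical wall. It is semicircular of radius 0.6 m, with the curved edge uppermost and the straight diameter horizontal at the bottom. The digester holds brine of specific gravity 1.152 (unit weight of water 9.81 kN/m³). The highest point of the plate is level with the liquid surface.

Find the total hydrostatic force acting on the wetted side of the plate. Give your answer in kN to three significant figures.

γ = 1.152 × 9.81 = 11.30112 kN/m³.
The centroid lies 4r/(3π) = 0.254648 m above the diameter, so r − 4r/(3π) = 0.6 − 0.254648 = 0.345352 m below the topmost point, so the centroid depth is h_c = 0.345352 m.
A = πr²/2 = π × 0.6²/2 = 0.565487 m².
Resultant F = γ·h_c·A = 11.30112 × 0.345352 × 0.565487 = 2.20702 kN.

F ≈ 2.21 kN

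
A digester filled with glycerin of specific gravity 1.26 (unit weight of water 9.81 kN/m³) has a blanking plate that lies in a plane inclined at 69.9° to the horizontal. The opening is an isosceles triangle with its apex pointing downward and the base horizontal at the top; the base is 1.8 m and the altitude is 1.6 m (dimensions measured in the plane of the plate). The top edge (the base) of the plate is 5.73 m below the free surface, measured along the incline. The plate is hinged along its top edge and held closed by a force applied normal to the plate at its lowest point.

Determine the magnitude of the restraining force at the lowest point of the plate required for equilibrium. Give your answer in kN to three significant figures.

γ = 1.26 × 9.81 = 12.3606 kN/m³.
Let θ = 69.9° be the plate's angle to the horizontal; measure y along the incline from where the plane meets the free surface. Vertical depth h = y·sinθ with sinθ = 0.939094.
With the apex down, the centroid sits h/3 = 1.6/3 = 0.533333 m below the base (the top edge), so y_c = 5.73 + 0.533333 = 6.26333 m and h_c = 6.26333 × 0.939094 = 5.88186 m.
A = ½ × 1.8 × 1.6 = 1.44 m².
Resultant F = γ·h_c·A = 12.3606 × 5.88186 × 1.44 = 104.693 kN.
I_c = b·h³/36 = 1.8 × 1.6³/36 = 0.2048 m⁴.
Centre of pressure: y_p = y_c + I_c/(y_c·A) = 6.26333 + 0.2048/(6.26333 × 1.44) = 6.26333 + 0.0227071 = 6.28604 m along the plane.
The resultant acts 0.533333 + 0.0227071 = 0.55604 m (along the plate) below the hinge at the top edge, so the moment about the hinge is M = F × 0.55604 = 104.693 × 0.55604 = 58.2135 kN·m.
A normal force at the bottom, 1.6 m from the hinge, must supply this moment: P = 58.2135/1.6 = 36.3834 kN.

P ≈ 36.4 kN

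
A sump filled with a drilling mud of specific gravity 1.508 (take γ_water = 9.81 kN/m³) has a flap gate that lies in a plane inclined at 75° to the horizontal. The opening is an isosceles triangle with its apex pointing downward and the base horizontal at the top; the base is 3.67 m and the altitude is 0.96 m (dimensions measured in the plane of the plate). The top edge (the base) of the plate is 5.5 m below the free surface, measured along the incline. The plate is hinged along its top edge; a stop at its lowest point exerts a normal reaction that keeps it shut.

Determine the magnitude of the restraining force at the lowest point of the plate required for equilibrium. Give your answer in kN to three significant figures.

γ = 1.508 × 9.81 = 14.79348 kN/m³.
Let θ = 75° be the plate's angle to the horizontal; measure y along the incline from where the plane meets the free surface. Vertical depth h = y·sinθ with sinθ = 0.965926.
With the apex down, the centroid sits h/3 = 0.96/3 = 0.32 m below the base (the top edge), so y_c = 5.5 + 0.32 = 5.82 m and h_c = 5.82 × 0.965926 = 5.62169 m.
A = ½ × 3.67 × 0.96 = 1.7616 m².
Resultant F = γ·h_c·A = 14.79348 × 5.62169 × 1.7616 = 146.502 kN.
I_c = b·h³/36 = 3.67 × 0.96³/36 = 0.0901939 m⁴.
Centre of pressure: y_p = y_c + I_c/(y_c·A) = 5.82 + 0.0901939/(5.82 × 1.7616) = 5.82 + 0.00879725 = 5.8288 m along the plane.
The resultant acts 0.32 + 0.00879725 = 0.328797 m (along the plate) below the hinge at the top edge, so the moment about the hinge is M = F × 0.328797 = 146.502 × 0.328797 = 48.1694 kN·m.
A normal force at the bottom, 0.96 m from the hinge, must supply this moment: P = 48.1694/0.96 = 50.1765 kN.

P ≈ 50.2 kN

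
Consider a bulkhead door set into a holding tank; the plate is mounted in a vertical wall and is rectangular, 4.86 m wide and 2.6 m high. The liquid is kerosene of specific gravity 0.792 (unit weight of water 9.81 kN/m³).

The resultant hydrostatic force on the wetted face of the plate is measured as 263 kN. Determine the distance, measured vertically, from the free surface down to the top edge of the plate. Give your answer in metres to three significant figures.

γ = 0.792 × 9.81 = 7.76952 kN/m³.
A = 4.86 × 2.6 = 12.636 m².
From F = γ·h_c·A, the centroid depth is h_c = 263/(7.76952 × 12.636) = 2.67887 m.
The centroid lies 2.6/2 = 1.3 m below the top edge, so the top edge sits at h_top = 2.67887 − 1.3 = 1.37887 m below the surface.

d_top ≈ 1.38 m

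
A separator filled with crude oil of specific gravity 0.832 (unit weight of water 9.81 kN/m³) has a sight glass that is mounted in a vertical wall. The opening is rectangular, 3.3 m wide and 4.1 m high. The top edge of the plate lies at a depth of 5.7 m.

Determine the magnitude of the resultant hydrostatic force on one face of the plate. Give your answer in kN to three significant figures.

F ≈ 856 kN

γ = 0.832 × 9.81 = 8.16192 kN/m³.
The centroid lies 4.1/2 = 2.05 m below the top edge, so the centroid depth is h_c = 5.7 + 2.05 = 7.75 m.
A = 3.3 × 4.1 = 13.53 m².
Resultant F = γ·h_c·A = 8.16192 × 7.75 × 13.53 = 855.839 kN.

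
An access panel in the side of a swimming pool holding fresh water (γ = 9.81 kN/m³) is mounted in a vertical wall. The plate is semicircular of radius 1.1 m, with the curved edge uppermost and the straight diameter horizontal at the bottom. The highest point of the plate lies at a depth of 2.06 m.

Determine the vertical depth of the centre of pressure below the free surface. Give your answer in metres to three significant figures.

γ = 9.81 kN/m³.
The centroid lies 4r/(3π) = 0.466854 m above the diameter, so r − 4r/(3π) = 1.1 − 0.466854 = 0.633146 m below the topmost point, so the centroid depth is h_c = 2.06 + 0.633146 = 2.69315 m.
A = πr²/2 = π × 1.1²/2 = 1.90066 m².
Resultant F = γ·h_c·A = 9.81 × 2.69315 × 1.90066 = 50.2151 kN.
I_c = (π/8 − 8/(9π))·r⁴ = 0.109757 × 1.1⁴ = 0.160695 m⁴.
Centre of pressure: y_p = y_c + I_c/(y_c·A) = 2.69315 + 0.160695/(2.69315 × 1.90066) = 2.69315 + 0.0313933 = 2.72454 m along the plane.

h_p = 2.72 m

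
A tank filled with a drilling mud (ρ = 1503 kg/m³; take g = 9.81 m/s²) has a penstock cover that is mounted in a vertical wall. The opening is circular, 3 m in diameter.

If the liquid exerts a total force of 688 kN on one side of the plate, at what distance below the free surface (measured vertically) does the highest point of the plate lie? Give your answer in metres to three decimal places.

γ = ρg = 1503 × 9.81 / 1000 = 14.74443 kN/m³.
A = π(1.5)² = 7.06858 m².
From F = γ·h_c·A, the centroid depth is h_c = 688/(14.74443 × 7.06858) = 6.60128 m.
The centroid is at the centre, 1.5 m below the top of the plate, so the highest point sits at h_top = 6.60128 − 1.5 = 5.10128 m below the surface.

d_top ≈ 5.101 m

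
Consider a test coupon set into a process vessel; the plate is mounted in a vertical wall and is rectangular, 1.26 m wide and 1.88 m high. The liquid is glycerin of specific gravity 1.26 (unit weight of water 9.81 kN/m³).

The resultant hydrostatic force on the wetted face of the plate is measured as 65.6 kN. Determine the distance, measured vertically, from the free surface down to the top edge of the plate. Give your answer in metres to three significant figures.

d_top ≈ 1.30 m

γ = 1.26 × 9.81 = 12.3606 kN/m³.
A = 1.26 × 1.88 = 2.3688 m².
From F = γ·h_c·A, the centroid depth is h_c = 65.6/(12.3606 × 2.3688) = 2.24045 m.
The centroid lies 1.88/2 = 0.94 m below the top edge, so the top edge sits at h_top = 2.24045 − 0.94 = 1.30045 m below the surface.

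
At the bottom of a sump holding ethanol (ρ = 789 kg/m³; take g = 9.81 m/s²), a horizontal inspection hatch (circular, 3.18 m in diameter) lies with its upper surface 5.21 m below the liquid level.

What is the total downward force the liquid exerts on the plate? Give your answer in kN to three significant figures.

γ = ρg = 789 × 9.81 / 1000 = 7.74009 kN/m³.
The plate is horizontal, so pressure is uniform at p = γ·h = 7.74009 × 5.21 = 40.3259 kN/m².
A = π(1.59)² = 7.94226 m².
F = p·A = 40.3259 × 7.94226 = 320.279 kN.

F ≈ 320 kN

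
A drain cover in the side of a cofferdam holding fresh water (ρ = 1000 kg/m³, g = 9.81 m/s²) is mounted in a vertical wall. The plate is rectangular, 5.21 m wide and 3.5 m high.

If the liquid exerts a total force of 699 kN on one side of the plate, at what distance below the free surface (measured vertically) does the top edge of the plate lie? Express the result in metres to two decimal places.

γ = ρg = 1000 × 9.81 = 9810 N/m³ = 9.81 kN/m³.
A = 5.21 × 3.5 = 18.235 m².
From F = γ·h_c·A, the centroid depth is h_c = 699/(9.81 × 18.235) = 3.90753 m.
The centroid lies 3.5/2 = 1.75 m below the top edge, so the top edge sits at h_top = 3.90753 − 1.75 = 2.15753 m below the surface.

d_top ≈ 2.16 m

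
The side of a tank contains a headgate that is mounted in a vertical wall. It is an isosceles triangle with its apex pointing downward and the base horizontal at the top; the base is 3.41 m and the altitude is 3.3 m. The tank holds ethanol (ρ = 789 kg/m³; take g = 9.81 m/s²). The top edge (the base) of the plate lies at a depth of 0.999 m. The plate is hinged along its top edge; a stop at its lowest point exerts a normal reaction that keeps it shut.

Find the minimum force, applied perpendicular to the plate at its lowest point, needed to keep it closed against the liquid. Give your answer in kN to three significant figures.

P ≈ 38.5 kN

γ = ρg = 789 × 9.81 / 1000 = 7.74009 kN/m³.
With the apex down, the centroid sits h/3 = 3.3/3 = 1.1 m below the base (the top edge), so the centroid depth is h_c = 0.999 + 1.1 = 2.099 m.
A = ½ × 3.41 × 3.3 = 5.6265 m².
Resultant F = γ·h_c·A = 7.74009 × 2.099 × 5.6265 = 91.4106 kN.
I_c = b·h³/36 = 3.41 × 3.3³/36 = 3.40403 m⁴.
Centre of pressure: y_p = y_c + I_c/(y_c·A) = 2.099 + 3.40403/(2.099 × 5.6265) = 2.099 + 0.288232 = 2.38723 m along the plane.
The resultant acts 1.1 + 0.288232 = 1.38823 m (along the plate) below the hinge at the top edge, so the moment about the hinge is M = F × 1.38823 = 91.4106 × 1.38823 = 126.899 kN·m.
A normal force at the bottom, 3.3 m from the hinge, must supply this moment: P = 126.899/3.3 = 38.4542 kN.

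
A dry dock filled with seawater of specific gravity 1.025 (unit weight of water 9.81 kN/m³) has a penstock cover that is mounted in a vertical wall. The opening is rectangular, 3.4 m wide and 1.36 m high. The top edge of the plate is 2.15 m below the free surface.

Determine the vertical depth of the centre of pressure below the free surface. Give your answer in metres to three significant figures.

h_p = 2.88 m

γ = 1.025 × 9.81 = 10.05525 kN/m³.
The centroid lies 1.36/2 = 0.68 m below the top edge, so the centroid depth is h_c = 2.15 + 0.68 = 2.83 m.
A = 3.4 × 1.36 = 4.624 m².
Resultant F = γ·h_c·A = 10.05525 × 2.83 × 4.624 = 131.582 kN.
I_c = b·h³/12 = 3.4 × 1.36³/12 = 0.712713 m⁴.
Centre of pressure: y_p = y_c + I_c/(y_c·A) = 2.83 + 0.712713/(2.83 × 4.624) = 2.83 + 0.0544641 = 2.88446 m along the plane.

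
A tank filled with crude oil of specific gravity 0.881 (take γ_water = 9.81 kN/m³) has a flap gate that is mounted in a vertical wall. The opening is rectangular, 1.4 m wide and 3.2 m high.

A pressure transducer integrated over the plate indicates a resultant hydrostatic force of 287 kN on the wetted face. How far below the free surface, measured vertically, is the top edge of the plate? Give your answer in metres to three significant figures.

d_top ≈ 5.81 m

γ = 0.881 × 9.81 = 8.64261 kN/m³.
A = 1.4 × 3.2 = 4.48 m².
From F = γ·h_c·A, the centroid depth is h_c = 287/(8.64261 × 4.48) = 7.4124 m.
The centroid lies 3.2/2 = 1.6 m below the top edge, so the top edge sits at h_top = 7.4124 − 1.6 = 5.8124 m below the surface.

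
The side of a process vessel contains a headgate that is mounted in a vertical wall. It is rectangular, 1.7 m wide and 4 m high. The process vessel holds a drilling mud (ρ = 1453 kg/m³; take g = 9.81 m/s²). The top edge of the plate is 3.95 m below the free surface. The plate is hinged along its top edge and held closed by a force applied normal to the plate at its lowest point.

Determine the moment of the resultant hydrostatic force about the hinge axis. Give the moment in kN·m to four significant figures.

M ≈ 1283 kN·m

γ = ρg = 1453 × 9.81 / 1000 = 14.25393 kN/m³.
The centroid lies 4/2 = 2 m below the top edge, so the centroid depth is h_c = 3.95 + 2 = 5.95 m.
A = 1.7 × 4 = 6.8 m².
Resultant F = γ·h_c·A = 14.25393 × 5.95 × 6.8 = 576.714 kN.
I_c = b·h³/12 = 1.7 × 4³/12 = 9.06667 m⁴.
Centre of pressure: y_p = y_c + I_c/(y_c·A) = 5.95 + 9.06667/(5.95 × 6.8) = 5.95 + 0.22409 = 6.17409 m along the plane.
The resultant acts 2 + 0.22409 = 2.22409 m (along the plate) below the hinge at the top edge, so the moment about the hinge is M = F × 2.22409 = 576.714 × 2.22409 = 1282.66 kN·m.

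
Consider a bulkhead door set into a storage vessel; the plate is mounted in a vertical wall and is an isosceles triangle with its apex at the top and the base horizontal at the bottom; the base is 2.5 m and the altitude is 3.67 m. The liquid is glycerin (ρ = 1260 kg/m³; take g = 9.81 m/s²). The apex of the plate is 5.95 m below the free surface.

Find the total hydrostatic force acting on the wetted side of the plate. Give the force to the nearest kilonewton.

F ≈ 476 kN

γ = ρg = 1260 × 9.81 / 1000 = 12.3606 kN/m³.
With the apex up, the centroid sits 2h/3 = 2 × 3.67/3 = 2.44667 m below the apex, so the centroid depth is h_c = 5.95 + 2.44667 = 8.39667 m.
A = ½ × 2.5 × 3.67 = 4.5875 m².
Resultant F = γ·h_c·A = 12.3606 × 8.39667 × 4.5875 = 476.127 kN.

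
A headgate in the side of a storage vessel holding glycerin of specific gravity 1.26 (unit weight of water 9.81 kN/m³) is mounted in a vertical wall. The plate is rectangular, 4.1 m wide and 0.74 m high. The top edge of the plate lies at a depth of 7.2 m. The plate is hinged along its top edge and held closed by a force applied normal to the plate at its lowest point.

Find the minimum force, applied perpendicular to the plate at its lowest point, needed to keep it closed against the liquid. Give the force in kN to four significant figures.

γ = 1.26 × 9.81 = 12.3606 kN/m³.
The centroid lies 0.74/2 = 0.37 m below the top edge, so the centroid depth is h_c = 7.2 + 0.37 = 7.57 m.
A = 4.1 × 0.74 = 3.034 m².
Resultant F = γ·h_c·A = 12.3606 × 7.57 × 3.034 = 283.891 kN.
I_c = b·h³/12 = 4.1 × 0.74³/12 = 0.138452 m⁴.
Centre of pressure: y_p = y_c + I_c/(y_c·A) = 7.57 + 0.138452/(7.57 × 3.034) = 7.57 + 0.0060282 = 7.57603 m along the plane.
The resultant acts 0.37 + 0.0060282 = 0.376028 m (along the plate) below the hinge at the top edge, so the moment about the hinge is M = F × 0.376028 = 283.891 × 0.376028 = 106.751 kN·m.
A normal force at the bottom, 0.74 m from the hinge, must supply this moment: P = 106.751/0.74 = 144.258 kN.

P ≈ 144.3 kN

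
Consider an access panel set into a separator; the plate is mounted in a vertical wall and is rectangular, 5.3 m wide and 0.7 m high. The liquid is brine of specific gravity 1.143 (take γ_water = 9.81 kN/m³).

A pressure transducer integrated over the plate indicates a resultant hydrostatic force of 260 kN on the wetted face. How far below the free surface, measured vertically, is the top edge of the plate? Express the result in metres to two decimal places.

γ = 1.143 × 9.81 = 11.21283 kN/m³.
A = 5.3 × 0.7 = 3.71 m².
From F = γ·h_c·A, the centroid depth is h_c = 260/(11.21283 × 3.71) = 6.25006 m.
The centroid lies 0.7/2 = 0.35 m below the top edge, so the top edge sits at h_top = 6.25006 − 0.35 = 5.90006 m below the surface.

d_top ≈ 5.90 m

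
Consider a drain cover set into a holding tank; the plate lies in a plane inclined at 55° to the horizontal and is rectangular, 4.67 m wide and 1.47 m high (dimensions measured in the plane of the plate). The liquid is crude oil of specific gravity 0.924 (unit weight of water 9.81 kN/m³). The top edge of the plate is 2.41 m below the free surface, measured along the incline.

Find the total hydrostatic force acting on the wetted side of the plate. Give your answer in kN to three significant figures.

F ≈ 160 kN

γ = 0.924 × 9.81 = 9.06444 kN/m³.
Let θ = 55° be the plate's angle to the horizontal; measure y along the incline from where the plane meets the free surface. Vertical depth h = y·sinθ with sinθ = 0.819152.
The centroid lies 1.47/2 = 0.735 m below the top edge, so y_c = 2.41 + 0.735 = 3.145 m and h_c = 3.145 × 0.819152 = 2.57623 m.
A = 4.67 × 1.47 = 6.8649 m².
Resultant F = γ·h_c·A = 9.06444 × 2.57623 × 6.8649 = 160.31 kN.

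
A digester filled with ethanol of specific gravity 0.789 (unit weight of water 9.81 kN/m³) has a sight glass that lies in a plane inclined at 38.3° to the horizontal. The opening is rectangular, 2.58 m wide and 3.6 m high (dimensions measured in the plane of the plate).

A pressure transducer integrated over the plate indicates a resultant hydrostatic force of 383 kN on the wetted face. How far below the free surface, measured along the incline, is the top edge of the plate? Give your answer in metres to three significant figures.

y_top ≈ 6.80 m

γ = 0.789 × 9.81 = 7.74009 kN/m³.
A = 2.58 × 3.6 = 9.288 m².
From F = γ·h_c·A, the centroid depth is h_c = 383/(7.74009 × 9.288) = 5.32759 m.
Let θ = 38.3° be the plate's angle to the horizontal; measure y along the incline from where the plane meets the free surface. Vertical depth h = y·sinθ with sinθ = 0.619779.
Along the incline, y_c = h_c/sinθ = 5.32759/0.619779 = 8.59595 m.
The centroid lies 3.6/2 = 1.8 m below the top edge, so the top edge sits at y_top = 8.59595 − 1.8 = 6.79595 m along the incline.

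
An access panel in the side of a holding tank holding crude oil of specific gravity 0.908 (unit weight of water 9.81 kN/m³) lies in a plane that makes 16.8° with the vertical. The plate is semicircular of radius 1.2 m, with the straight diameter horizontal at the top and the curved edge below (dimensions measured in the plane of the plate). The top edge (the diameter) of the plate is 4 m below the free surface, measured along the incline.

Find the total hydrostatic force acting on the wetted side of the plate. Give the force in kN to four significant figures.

γ = 0.908 × 9.81 = 8.90748 kN/m³.
The plate makes 16.8° with the vertical, i.e. θ = 90° − 16.8° = 73.2° to the horizontal. Measuring y along the incline from the free-surface line, vertical depth h = y·sinθ with sinθ = 0.957319.
The centroid of a semicircle lies 4r/(3π) = 0.509296 m from the diameter, here below the top edge, so y_c = 4 + 0.509296 = 4.5093 m and h_c = 4.5093 × 0.957319 = 4.31684 m.
A = πr²/2 = π × 1.2²/2 = 2.26195 m².
Resultant F = γ·h_c·A = 8.90748 × 4.31684 × 2.26195 = 86.9769 kN.

F ≈ 86.98 kN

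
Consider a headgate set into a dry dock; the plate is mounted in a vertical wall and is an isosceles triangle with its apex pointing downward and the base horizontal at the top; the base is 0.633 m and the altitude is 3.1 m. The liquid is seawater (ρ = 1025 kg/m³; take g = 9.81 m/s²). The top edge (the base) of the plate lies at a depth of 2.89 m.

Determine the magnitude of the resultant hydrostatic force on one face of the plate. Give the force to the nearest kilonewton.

F ≈ 39 kN

γ = ρg = 1025 × 9.81 / 1000 = 10.05525 kN/m³.
With the apex down, the centroid sits h/3 = 3.1/3 = 1.03333 m below the base (the top edge), so the centroid depth is h_c = 2.89 + 1.03333 = 3.92333 m.
A = ½ × 0.633 × 3.1 = 0.98115 m².
Resultant F = γ·h_c·A = 10.05525 × 3.92333 × 0.98115 = 38.7064 kN.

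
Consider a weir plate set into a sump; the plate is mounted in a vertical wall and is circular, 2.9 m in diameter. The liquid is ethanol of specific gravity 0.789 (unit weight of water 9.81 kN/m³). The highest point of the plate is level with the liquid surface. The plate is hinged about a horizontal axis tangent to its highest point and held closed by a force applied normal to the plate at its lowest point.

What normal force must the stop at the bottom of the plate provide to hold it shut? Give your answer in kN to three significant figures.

P ≈ 46.3 kN

γ = 0.789 × 9.81 = 7.74009 kN/m³.
The centroid is at the centre, 1.45 m below the top of the plate, so the centroid depth is h_c = 1.45 m.
A = π(1.45)² = 6.6052 m².
Resultant F = γ·h_c·A = 7.74009 × 1.45 × 6.6052 = 74.131 kN.
I_c = πr⁴/4 = π × 1.45⁴/4 = 3.47186 m⁴.
Centre of pressure: y_p = y_c + I_c/(y_c·A) = 1.45 + 3.47186/(1.45 × 6.6052) = 1.45 + 0.3625 = 1.8125 m along the plane.
The resultant acts 1.45 + 0.3625 = 1.8125 m (along the plate) below the hinge at the top edge, so the moment about the hinge is M = F × 1.8125 = 74.131 × 1.8125 = 134.362 kN·m.
A normal force at the bottom, 2.9 m from the hinge, must supply this moment: P = 134.362/2.9 = 46.3317 kN.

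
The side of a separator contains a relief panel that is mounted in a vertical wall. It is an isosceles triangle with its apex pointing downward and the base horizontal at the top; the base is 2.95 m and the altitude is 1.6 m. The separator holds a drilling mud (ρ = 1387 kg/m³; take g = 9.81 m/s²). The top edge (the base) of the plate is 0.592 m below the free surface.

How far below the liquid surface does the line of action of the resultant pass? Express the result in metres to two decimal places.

h_p = 1.25 m

γ = ρg = 1387 × 9.81 / 1000 = 13.60647 kN/m³.
With the apex down, the centroid sits h/3 = 1.6/3 = 0.533333 m below the base (the top edge), so the centroid depth is h_c = 0.592 + 0.533333 = 1.12533 m.
A = ½ × 2.95 × 1.6 = 2.36 m².
Resultant F = γ·h_c·A = 13.60647 × 1.12533 × 2.36 = 36.1358 kN.
I_c = b·h³/36 = 2.95 × 1.6³/36 = 0.335644 m⁴.
Centre of pressure: y_p = y_c + I_c/(y_c·A) = 1.12533 + 0.335644/(1.12533 × 2.36) = 1.12533 + 0.126383 = 1.25171 m along the plane.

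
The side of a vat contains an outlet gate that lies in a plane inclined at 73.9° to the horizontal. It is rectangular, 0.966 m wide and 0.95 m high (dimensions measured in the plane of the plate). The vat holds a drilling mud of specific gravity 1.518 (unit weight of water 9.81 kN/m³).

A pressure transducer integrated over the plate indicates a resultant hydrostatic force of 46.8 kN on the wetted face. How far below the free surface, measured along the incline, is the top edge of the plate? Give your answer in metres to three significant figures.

y_top ≈ 3.09 m

γ = 1.518 × 9.81 = 14.89158 kN/m³.
A = 0.966 × 0.95 = 0.9177 m².
From F = γ·h_c·A, the centroid depth is h_c = 46.8/(14.89158 × 0.9177) = 3.42456 m.
Let θ = 73.9° be the plate's angle to the horizontal; measure y along the incline from where the plane meets the free surface. Vertical depth h = y·sinθ with sinθ = 0.960779.
Along the incline, y_c = h_c/sinθ = 3.42456/0.960779 = 3.56436 m.
The centroid lies 0.95/2 = 0.475 m below the top edge, so the top edge sits at y_top = 3.56436 − 0.475 = 3.08936 m along the incline.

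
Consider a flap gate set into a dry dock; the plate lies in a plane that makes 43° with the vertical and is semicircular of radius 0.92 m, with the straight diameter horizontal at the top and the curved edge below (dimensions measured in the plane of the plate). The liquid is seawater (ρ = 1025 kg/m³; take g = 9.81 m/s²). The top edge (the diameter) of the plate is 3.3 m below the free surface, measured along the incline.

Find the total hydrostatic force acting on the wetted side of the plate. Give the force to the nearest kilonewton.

F ≈ 36 kN

γ = ρg = 1025 × 9.81 / 1000 = 10.05525 kN/m³.
The plate makes 43° with the vertical, i.e. θ = 90° − 43° = 47° to the horizontal. Measuring y along the incline from the free-surface line, vertical depth h = y·sinθ with sinθ = 0.731354.
The centroid of a semicircle lies 4r/(3π) = 0.39046 m from the diameter, here below the top edge, so y_c = 3.3 + 0.39046 = 3.69046 m and h_c = 3.69046 × 0.731354 = 2.69903 m.
A = πr²/2 = π × 0.92²/2 = 1.32952 m².
Resultant F = γ·h_c·A = 10.05525 × 2.69903 × 1.32952 = 36.0824 kN.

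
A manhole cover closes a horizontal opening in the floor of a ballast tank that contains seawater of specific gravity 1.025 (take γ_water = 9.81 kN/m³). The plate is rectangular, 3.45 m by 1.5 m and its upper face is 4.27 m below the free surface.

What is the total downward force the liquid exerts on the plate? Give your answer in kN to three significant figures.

F ≈ 222 kN

γ = 1.025 × 9.81 = 10.05525 kN/m³.
The plate is horizontal, so pressure is uniform at p = γ·h = 10.05525 × 4.27 = 42.9359 kN/m².
A = 3.45 × 1.5 = 5.175 m².
F = p·A = 42.9359 × 5.175 = 222.193 kN.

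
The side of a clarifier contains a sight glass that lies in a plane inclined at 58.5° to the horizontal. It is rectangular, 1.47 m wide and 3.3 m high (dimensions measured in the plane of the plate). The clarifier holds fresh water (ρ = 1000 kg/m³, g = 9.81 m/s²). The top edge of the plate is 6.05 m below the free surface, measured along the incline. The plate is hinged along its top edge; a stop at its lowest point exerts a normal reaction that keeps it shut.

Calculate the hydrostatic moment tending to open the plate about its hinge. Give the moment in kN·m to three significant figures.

γ = ρg = 1000 × 9.81 = 9810 N/m³ = 9.81 kN/m³.
Let θ = 58.5° be the plate's angle to the horizontal; measure y along the incline from where the plane meets the free surface. Vertical depth h = y·sinθ with sinθ = 0.852640.
The centroid lies 3.3/2 = 1.65 m below the top edge, so y_c = 6.05 + 1.65 = 7.7 m and h_c = 7.7 × 0.852640 = 6.56533 m.
A = 1.47 × 3.3 = 4.851 m².
Resultant F = γ·h_c·A = 9.81 × 6.56533 × 4.851 = 312.433 kN.
I_c = b·h³/12 = 1.47 × 3.3³/12 = 4.40228 m⁴.
Centre of pressure: y_p = y_c + I_c/(y_c·A) = 7.7 + 4.40228/(7.7 × 4.851) = 7.7 + 0.117857 = 7.81786 m along the plane.
The resultant acts 1.65 + 0.117857 = 1.76786 m (along the plate) below the hinge at the top edge, so the moment about the hinge is M = F × 1.76786 = 312.433 × 1.76786 = 552.338 kN·m.

M ≈ 552 kN·m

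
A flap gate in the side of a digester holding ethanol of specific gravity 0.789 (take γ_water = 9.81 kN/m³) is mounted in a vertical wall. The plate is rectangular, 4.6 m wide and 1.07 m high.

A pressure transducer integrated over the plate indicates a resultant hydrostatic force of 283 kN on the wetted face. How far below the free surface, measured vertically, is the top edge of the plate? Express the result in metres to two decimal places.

d_top ≈ 6.89 m

γ = 0.789 × 9.81 = 7.74009 kN/m³.
A = 4.6 × 1.07 = 4.922 m².
From F = γ·h_c·A, the centroid depth is h_c = 283/(7.74009 × 4.922) = 7.42846 m.
The centroid lies 1.07/2 = 0.535 m below the top edge, so the top edge sits at h_top = 7.42846 − 0.535 = 6.89346 m below the surface.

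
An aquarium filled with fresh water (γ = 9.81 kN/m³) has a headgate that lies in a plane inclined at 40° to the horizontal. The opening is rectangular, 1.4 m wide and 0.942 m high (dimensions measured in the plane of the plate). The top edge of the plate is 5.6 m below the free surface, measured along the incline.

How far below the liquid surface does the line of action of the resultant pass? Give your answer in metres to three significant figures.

h_p = 3.91 m

γ = 9.81 kN/m³.
Let θ = 40° be the plate's angle to the horizontal; measure y along the incline from where the plane meets the free surface. Vertical depth h = y·sinθ with sinθ = 0.642788.
The centroid lies 0.942/2 = 0.471 m below the top edge, so y_c = 5.6 + 0.471 = 6.071 m and h_c = 6.071 × 0.642788 = 3.90237 m.
A = 1.4 × 0.942 = 1.3188 m².
Resultant F = γ·h_c·A = 9.81 × 3.90237 × 1.3188 = 50.4866 kN.
I_c = b·h³/12 = 1.4 × 0.942³/12 = 0.0975213 m⁴.
Centre of pressure: y_p = y_c + I_c/(y_c·A) = 6.071 + 0.0975213/(6.071 × 1.3188) = 6.071 + 0.0121804 = 6.08318 m along the plane.
Vertically, h_p = y_p·sinθ = 6.08318 × 0.642788 = 3.9102 m.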